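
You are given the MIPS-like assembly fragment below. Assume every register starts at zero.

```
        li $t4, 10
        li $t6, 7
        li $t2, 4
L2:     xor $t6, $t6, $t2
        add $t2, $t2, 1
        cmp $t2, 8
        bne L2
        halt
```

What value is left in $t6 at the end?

$t4=10
$t6=7
$t2=4
$t6=7^4=3
$t2=4+1=5
cmp $t2, 8  (cmp 5,8)
bne L2: taken
$t6=3^5=6
$t2=5+1=6
cmp $t2, 8  (cmp 6,8)
bne L2: taken
$t6=6^6=0
$t2=6+1=7
cmp $t2, 8  (cmp 7,8)
bne L2: taken
$t6=0^7=7
$t2=7+1=8
cmp $t2, 8  (cmp 8,8)
bne L2: not taken
halt.

7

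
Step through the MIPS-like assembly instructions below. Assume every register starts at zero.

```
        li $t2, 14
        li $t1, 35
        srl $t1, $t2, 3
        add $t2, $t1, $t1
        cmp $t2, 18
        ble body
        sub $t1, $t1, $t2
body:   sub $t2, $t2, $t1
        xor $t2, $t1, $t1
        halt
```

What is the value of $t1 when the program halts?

1

li $t2, 14 → $t2=14
li $t1, 35 → $t1=35
srl $t1, $t2, 3 → $t1=14>>3=1
add $t2, $t1, $t1 → $t2=1+1=2
cmp $t2, 18  (cmp 2,18)
ble body: taken
sub $t2, $t2, $t1 → $t2=2-1=1
xor $t2, $t1, $t1 → $t2=1^1=0
halt.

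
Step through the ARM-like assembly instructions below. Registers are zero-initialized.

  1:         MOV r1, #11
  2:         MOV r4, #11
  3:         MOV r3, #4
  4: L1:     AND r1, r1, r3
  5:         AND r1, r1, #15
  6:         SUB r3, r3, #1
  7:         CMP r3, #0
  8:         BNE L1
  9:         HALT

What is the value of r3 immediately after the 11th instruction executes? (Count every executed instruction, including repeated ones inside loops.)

2

r1=11
r4=11
r3=4
r1=11&4=0
r1=0&15=0
r3=4-1=3
CMP r3, #0  (cmp 3,0)
BNE L1: taken
r1=0&3=0
r1=0&15=0
r3=3-1=2
After step 11: r3 = 2.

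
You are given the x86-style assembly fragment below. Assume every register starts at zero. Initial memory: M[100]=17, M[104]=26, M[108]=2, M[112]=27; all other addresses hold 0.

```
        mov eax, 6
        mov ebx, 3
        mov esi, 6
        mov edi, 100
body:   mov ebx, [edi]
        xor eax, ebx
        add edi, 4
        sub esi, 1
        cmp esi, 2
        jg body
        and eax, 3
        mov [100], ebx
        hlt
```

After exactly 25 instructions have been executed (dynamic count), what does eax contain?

eax=6
ebx=3
esi=6
edi=100
ebx=M[100]=17
eax=6^17=23
edi=100+4=104
esi=6-1=5
cmp esi, 2  (cmp 5,2)
jg body: taken
ebx=M[104]=26
eax=23^26=13
edi=104+4=108
esi=5-1=4
cmp esi, 2  (cmp 4,2)
jg body: taken
ebx=M[108]=2
eax=13^2=15
edi=108+4=112
esi=4-1=3
cmp esi, 2  (cmp 3,2)
jg body: taken
ebx=M[112]=27
eax=15^27=20
edi=112+4=116
After step 25: eax = 20.

20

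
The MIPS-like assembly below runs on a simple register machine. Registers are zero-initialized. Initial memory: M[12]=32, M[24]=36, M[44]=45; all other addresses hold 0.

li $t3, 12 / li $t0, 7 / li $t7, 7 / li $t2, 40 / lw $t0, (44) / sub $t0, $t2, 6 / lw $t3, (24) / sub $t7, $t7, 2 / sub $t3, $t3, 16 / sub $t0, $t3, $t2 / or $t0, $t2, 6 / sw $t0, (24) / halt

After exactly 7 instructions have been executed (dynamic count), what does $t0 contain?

34

after li $t3, 12: $t3=12
after li $t0, 7: $t0=7
after li $t7, 7: $t7=7
after li $t2, 40: $t2=40
after lw $t0, (44): $t0=M[44]=45
after sub $t0, $t2, 6: $t0=40-6=34
after lw $t3, (24): $t3=M[24]=36
After step 7: $t0 = 34.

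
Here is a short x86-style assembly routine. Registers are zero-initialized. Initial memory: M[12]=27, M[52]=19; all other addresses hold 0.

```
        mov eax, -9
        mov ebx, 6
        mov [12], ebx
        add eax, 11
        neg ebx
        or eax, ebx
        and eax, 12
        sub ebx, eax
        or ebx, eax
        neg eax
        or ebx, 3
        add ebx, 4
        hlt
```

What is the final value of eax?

eax=-9
ebx=6
mov [12], ebx → M[12]=6
eax=(-9)+11=2
ebx=-(6)=-6
eax=2|(-6)=-6
eax=(-6)&12=8
ebx=(-6)-8=-14
ebx=(-14)|8=-6
eax=-(8)=-8
ebx=(-6)|3=-5
ebx=(-5)+4=-1
halt.

-8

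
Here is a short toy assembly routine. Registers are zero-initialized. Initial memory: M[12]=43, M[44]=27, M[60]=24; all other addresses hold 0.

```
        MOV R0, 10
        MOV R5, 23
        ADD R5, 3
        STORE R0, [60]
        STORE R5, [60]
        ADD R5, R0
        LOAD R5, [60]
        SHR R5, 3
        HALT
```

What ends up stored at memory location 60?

after MOV R0, 10: R0=10
after MOV R5, 23: R5=23
after ADD R5, 3: R5=23+3=26
STORE R0, [60] → M[60]=10
STORE R5, [60] → M[60]=26
after ADD R5, R0: R5=26+10=36
after LOAD R5, [60]: R5=M[60]=26
after SHR R5, 3: R5=26>>3=3
halt.

26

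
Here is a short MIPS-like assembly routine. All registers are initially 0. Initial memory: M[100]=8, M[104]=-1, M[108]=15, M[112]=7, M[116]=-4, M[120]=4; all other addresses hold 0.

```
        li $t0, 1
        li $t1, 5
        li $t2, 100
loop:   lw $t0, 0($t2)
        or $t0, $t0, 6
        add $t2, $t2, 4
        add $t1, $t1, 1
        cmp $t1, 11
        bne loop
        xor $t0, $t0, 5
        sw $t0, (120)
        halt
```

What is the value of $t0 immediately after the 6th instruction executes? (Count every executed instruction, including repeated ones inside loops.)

after li $t0, 1: $t0=1
after li $t1, 5: $t1=5
after li $t2, 100: $t2=100
after lw $t0, 0($t2): $t0=M[100]=8
after or $t0, $t0, 6: $t0=8|6=14
after add $t2, $t2, 4: $t2=100+4=104
After step 6: $t0 = 14.

14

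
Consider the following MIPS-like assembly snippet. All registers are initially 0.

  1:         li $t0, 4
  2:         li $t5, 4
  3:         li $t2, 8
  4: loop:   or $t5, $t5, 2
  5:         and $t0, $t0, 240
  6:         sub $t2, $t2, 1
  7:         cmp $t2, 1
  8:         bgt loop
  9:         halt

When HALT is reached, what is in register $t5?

6

after li $t0, 4: $t0=4
after li $t5, 4: $t5=4
after li $t2, 8: $t2=8
after or $t5, $t5, 2: $t5=4|2=6
after and $t0, $t0, 240: $t0=4&240=0
after sub $t2, $t2, 1: $t2=8-1=7
cmp $t2, 1  (cmp 7,1)
bgt loop: taken
after or $t5, $t5, 2: $t5=6|2=6
after and $t0, $t0, 240: $t0=0&240=0
after sub $t2, $t2, 1: $t2=7-1=6
cmp $t2, 1  (cmp 6,1)
bgt loop: taken
after or $t5, $t5, 2: $t5=6|2=6
after and $t0, $t0, 240: $t0=0&240=0
after sub $t2, $t2, 1: $t2=6-1=5
cmp $t2, 1  (cmp 5,1)
bgt loop: taken
after or $t5, $t5, 2: $t5=6|2=6
after and $t0, $t0, 240: $t0=0&240=0
after sub $t2, $t2, 1: $t2=5-1=4
cmp $t2, 1  (cmp 4,1)
bgt loop: taken
after or $t5, $t5, 2: $t5=6|2=6
after and $t0, $t0, 240: $t0=0&240=0
after sub $t2, $t2, 1: $t2=4-1=3
cmp $t2, 1  (cmp 3,1)
bgt loop: taken
after or $t5, $t5, 2: $t5=6|2=6
after and $t0, $t0, 240: $t0=0&240=0
after sub $t2, $t2, 1: $t2=3-1=2
cmp $t2, 1  (cmp 2,1)
bgt loop: taken
after or $t5, $t5, 2: $t5=6|2=6
after and $t0, $t0, 240: $t0=0&240=0
after sub $t2, $t2, 1: $t2=2-1=1
cmp $t2, 1  (cmp 1,1)
bgt loop: not taken
halt.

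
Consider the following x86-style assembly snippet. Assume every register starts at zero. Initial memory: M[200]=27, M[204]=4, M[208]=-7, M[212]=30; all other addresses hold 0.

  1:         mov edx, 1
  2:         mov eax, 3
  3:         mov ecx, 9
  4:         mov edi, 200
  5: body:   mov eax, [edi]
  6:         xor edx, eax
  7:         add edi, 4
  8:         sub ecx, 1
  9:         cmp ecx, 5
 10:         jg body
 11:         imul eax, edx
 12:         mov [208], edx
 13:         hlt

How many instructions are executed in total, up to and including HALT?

31

after mov edx, 1: edx=1
after mov eax, 3: eax=3
after mov ecx, 9: ecx=9
after mov edi, 200: edi=200
after mov eax, [edi]: eax=M[200]=27
after xor edx, eax: edx=1^27=26
after add edi, 4: edi=200+4=204
after sub ecx, 1: ecx=9-1=8
cmp ecx, 5  (cmp 8,5)
jg body: taken
after mov eax, [edi]: eax=M[204]=4
after xor edx, eax: edx=26^4=30
after add edi, 4: edi=204+4=208
after sub ecx, 1: ecx=8-1=7
cmp ecx, 5  (cmp 7,5)
jg body: taken
after mov eax, [edi]: eax=M[208]=-7
after xor edx, eax: edx=30^(-7)=-25
after add edi, 4: edi=208+4=212
after sub ecx, 1: ecx=7-1=6
cmp ecx, 5  (cmp 6,5)
jg body: taken
after mov eax, [edi]: eax=M[212]=30
after xor edx, eax: edx=(-25)^30=-7
after add edi, 4: edi=212+4=216
after sub ecx, 1: ecx=6-1=5
cmp ecx, 5  (cmp 5,5)
jg body: not taken
after imul eax, edx: eax=30*(-7)=-210
mov [208], edx → M[208]=-7
halt.
Total executed instructions: 31.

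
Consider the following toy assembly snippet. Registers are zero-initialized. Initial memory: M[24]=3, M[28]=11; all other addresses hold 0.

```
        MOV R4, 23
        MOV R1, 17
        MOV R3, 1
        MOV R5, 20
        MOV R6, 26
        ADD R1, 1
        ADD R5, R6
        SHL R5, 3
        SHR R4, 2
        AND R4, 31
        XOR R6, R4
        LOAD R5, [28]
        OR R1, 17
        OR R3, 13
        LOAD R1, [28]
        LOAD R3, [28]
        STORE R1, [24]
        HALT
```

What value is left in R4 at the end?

5

after MOV R4, 23: R4=23
after MOV R1, 17: R1=17
after MOV R3, 1: R3=1
after MOV R5, 20: R5=20
after MOV R6, 26: R6=26
after ADD R1, 1: R1=17+1=18
after ADD R5, R6: R5=20+26=46
after SHL R5, 3: R5=46<<3=368
after SHR R4, 2: R4=23>>2=5
after AND R4, 31: R4=5&31=5
after XOR R6, R4: R6=26^5=31
after LOAD R5, [28]: R5=M[28]=11
after OR R1, 17: R1=18|17=19
after OR R3, 13: R3=1|13=13
after LOAD R1, [28]: R1=M[28]=11
after LOAD R3, [28]: R3=M[28]=11
STORE R1, [24] → M[24]=11
halt.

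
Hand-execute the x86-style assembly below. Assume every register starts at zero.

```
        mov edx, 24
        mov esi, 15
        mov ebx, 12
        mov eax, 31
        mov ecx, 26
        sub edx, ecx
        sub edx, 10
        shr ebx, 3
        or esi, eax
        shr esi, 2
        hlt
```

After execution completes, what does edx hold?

edx=24
esi=15
ebx=12
eax=31
ecx=26
edx=24-26=-2
edx=(-2)-10=-12
ebx=12>>3=1
esi=15|31=31
esi=31>>2=7
halt.

-12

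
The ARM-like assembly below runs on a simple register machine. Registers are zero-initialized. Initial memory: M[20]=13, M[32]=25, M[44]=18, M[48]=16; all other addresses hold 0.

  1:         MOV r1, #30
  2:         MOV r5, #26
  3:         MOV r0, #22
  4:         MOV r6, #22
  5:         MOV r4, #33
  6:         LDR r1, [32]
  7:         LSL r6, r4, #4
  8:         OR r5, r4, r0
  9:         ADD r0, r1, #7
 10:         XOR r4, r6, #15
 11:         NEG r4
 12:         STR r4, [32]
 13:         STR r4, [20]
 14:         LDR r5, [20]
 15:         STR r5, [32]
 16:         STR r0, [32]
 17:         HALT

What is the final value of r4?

after MOV r1, #30: r1=30
after MOV r5, #26: r5=26
after MOV r0, #22: r0=22
after MOV r6, #22: r6=22
after MOV r4, #33: r4=33
after LDR r1, [32]: r1=M[32]=25
after LSL r6, r4, #4: r6=33<<4=528
after OR r5, r4, r0: r5=33|22=55
after ADD r0, r1, #7: r0=25+7=32
after XOR r4, r6, #15: r4=528^15=543
after NEG r4: r4=-(543)=-543
STR r4, [32] → M[32]=-543
STR r4, [20] → M[20]=-543
after LDR r5, [20]: r5=M[20]=-543
STR r5, [32] → M[32]=-543
STR r0, [32] → M[32]=32
halt.

-543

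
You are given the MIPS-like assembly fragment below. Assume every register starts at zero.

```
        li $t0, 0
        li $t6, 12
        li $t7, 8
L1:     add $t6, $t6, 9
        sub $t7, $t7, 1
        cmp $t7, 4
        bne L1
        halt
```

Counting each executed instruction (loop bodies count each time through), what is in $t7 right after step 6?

li $t0, 0 → $t0=0
li $t6, 12 → $t6=12
li $t7, 8 → $t7=8
add $t6, $t6, 9 → $t6=12+9=21
sub $t7, $t7, 1 → $t7=8-1=7
cmp $t7, 4  (cmp 7,4)
After step 6: $t7 = 7.

7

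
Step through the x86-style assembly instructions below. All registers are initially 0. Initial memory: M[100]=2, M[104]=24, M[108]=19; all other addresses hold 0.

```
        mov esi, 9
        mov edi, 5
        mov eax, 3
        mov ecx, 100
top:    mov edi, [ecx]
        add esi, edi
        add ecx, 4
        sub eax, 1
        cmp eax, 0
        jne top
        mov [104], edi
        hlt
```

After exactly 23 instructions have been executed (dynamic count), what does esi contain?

54

mov esi, 9 → esi=9
mov edi, 5 → edi=5
mov eax, 3 → eax=3
mov ecx, 100 → ecx=100
mov edi, [ecx] → edi=M[100]=2
add esi, edi → esi=9+2=11
add ecx, 4 → ecx=100+4=104
sub eax, 1 → eax=3-1=2
cmp eax, 0  (cmp 2,0)
jne top: taken
mov edi, [ecx] → edi=M[104]=24
add esi, edi → esi=11+24=35
add ecx, 4 → ecx=104+4=108
sub eax, 1 → eax=2-1=1
cmp eax, 0  (cmp 1,0)
jne top: taken
mov edi, [ecx] → edi=M[108]=19
add esi, edi → esi=35+19=54
add ecx, 4 → ecx=108+4=112
sub eax, 1 → eax=1-1=0
cmp eax, 0  (cmp 0,0)
jne top: not taken
mov [104], edi → M[104]=19
After step 23: esi = 54.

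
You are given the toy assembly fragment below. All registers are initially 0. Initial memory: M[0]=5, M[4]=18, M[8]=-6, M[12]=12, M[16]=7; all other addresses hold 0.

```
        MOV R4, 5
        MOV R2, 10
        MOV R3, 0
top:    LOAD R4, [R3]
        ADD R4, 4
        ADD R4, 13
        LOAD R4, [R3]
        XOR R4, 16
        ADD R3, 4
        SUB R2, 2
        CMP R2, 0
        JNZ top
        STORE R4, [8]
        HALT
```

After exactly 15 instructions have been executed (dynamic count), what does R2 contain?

8

R4=5
R2=10
R3=0
R4=M[0]=5
R4=5+4=9
R4=9+13=22
R4=M[0]=5
R4=5^16=21
R3=0+4=4
R2=10-2=8
CMP R2, 0  (cmp 8,0)
JNZ top: taken
R4=M[4]=18
R4=18+4=22
R4=22+13=35
After step 15: R2 = 8.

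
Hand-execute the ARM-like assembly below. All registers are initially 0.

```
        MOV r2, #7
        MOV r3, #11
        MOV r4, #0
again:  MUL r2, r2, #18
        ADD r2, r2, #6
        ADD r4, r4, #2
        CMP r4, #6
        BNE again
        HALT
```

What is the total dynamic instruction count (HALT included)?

r2=7
r3=11
r4=0
r2=7*18=126
r2=126+6=132
r4=0+2=2
CMP r4, #6  (cmp 2,6)
BNE again: taken
r2=132*18=2376
r2=2376+6=2382
r4=2+2=4
CMP r4, #6  (cmp 4,6)
BNE again: taken
r2=2382*18=42876
r2=42876+6=42882
r4=4+2=6
CMP r4, #6  (cmp 6,6)
BNE again: not taken
halt.
Total executed instructions: 19.

19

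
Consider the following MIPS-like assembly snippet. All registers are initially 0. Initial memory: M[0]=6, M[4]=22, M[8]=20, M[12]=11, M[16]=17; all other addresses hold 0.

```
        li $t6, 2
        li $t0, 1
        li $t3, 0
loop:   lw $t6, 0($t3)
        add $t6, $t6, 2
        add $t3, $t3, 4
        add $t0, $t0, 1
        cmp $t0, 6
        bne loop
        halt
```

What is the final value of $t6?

li $t6, 2 → $t6=2
li $t0, 1 → $t0=1
li $t3, 0 → $t3=0
lw $t6, 0($t3) → $t6=M[0]=6
add $t6, $t6, 2 → $t6=6+2=8
add $t3, $t3, 4 → $t3=0+4=4
add $t0, $t0, 1 → $t0=1+1=2
cmp $t0, 6  (cmp 2,6)
bne loop: taken
lw $t6, 0($t3) → $t6=M[4]=22
add $t6, $t6, 2 → $t6=22+2=24
add $t3, $t3, 4 → $t3=4+4=8
add $t0, $t0, 1 → $t0=2+1=3
cmp $t0, 6  (cmp 3,6)
bne loop: taken
lw $t6, 0($t3) → $t6=M[8]=20
add $t6, $t6, 2 → $t6=20+2=22
add $t3, $t3, 4 → $t3=8+4=12
add $t0, $t0, 1 → $t0=3+1=4
cmp $t0, 6  (cmp 4,6)
bne loop: taken
lw $t6, 0($t3) → $t6=M[12]=11
add $t6, $t6, 2 → $t6=11+2=13
add $t3, $t3, 4 → $t3=12+4=16
add $t0, $t0, 1 → $t0=4+1=5
cmp $t0, 6  (cmp 5,6)
bne loop: taken
lw $t6, 0($t3) → $t6=M[16]=17
add $t6, $t6, 2 → $t6=17+2=19
add $t3, $t3, 4 → $t3=16+4=20
add $t0, $t0, 1 → $t0=5+1=6
cmp $t0, 6  (cmp 6,6)
bne loop: not taken
halt.

19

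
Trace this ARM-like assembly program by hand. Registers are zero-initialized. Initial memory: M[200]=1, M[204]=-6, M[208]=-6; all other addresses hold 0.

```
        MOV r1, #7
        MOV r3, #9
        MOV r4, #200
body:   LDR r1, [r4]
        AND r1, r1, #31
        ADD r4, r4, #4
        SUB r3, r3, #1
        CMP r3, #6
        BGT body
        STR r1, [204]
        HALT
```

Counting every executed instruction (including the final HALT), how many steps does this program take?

MOV r1, #7 → r1=7
MOV r3, #9 → r3=9
MOV r4, #200 → r4=200
LDR r1, [r4] → r1=M[200]=1
AND r1, r1, #31 → r1=1&31=1
ADD r4, r4, #4 → r4=200+4=204
SUB r3, r3, #1 → r3=9-1=8
CMP r3, #6  (cmp 8,6)
BGT body: taken
LDR r1, [r4] → r1=M[204]=-6
AND r1, r1, #31 → r1=(-6)&31=26
ADD r4, r4, #4 → r4=204+4=208
SUB r3, r3, #1 → r3=8-1=7
CMP r3, #6  (cmp 7,6)
BGT body: taken
LDR r1, [r4] → r1=M[208]=-6
AND r1, r1, #31 → r1=(-6)&31=26
ADD r4, r4, #4 → r4=208+4=212
SUB r3, r3, #1 → r3=7-1=6
CMP r3, #6  (cmp 6,6)
BGT body: not taken
STR r1, [204] → M[204]=26
halt.
Total executed instructions: 23.

23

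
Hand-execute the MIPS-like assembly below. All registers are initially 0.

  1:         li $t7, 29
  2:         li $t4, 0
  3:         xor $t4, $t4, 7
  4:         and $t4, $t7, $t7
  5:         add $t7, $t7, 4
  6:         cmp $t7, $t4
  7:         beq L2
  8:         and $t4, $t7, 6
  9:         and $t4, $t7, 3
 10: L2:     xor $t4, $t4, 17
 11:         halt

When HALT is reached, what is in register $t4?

$t7=29
$t4=0
$t4=0^7=7
$t4=29&29=29
$t7=29+4=33
cmp $t7, $t4  (cmp 33,29)
beq L2: not taken
$t4=33&6=0
$t4=33&3=1
$t4=1^17=16
halt.

16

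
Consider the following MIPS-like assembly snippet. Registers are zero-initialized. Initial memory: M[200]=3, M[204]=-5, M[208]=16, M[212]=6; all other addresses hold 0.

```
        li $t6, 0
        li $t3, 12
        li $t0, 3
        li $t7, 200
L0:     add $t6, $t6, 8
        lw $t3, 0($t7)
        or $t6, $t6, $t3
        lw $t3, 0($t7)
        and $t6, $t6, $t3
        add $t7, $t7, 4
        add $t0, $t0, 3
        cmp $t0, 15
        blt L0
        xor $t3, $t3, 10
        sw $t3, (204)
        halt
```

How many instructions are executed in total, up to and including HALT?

after li $t6, 0: $t6=0
after li $t3, 12: $t3=12
after li $t0, 3: $t0=3
after li $t7, 200: $t7=200
after add $t6, $t6, 8: $t6=0+8=8
after lw $t3, 0($t7): $t3=M[200]=3
after or $t6, $t6, $t3: $t6=8|3=11
after lw $t3, 0($t7): $t3=M[200]=3
after and $t6, $t6, $t3: $t6=11&3=3
after add $t7, $t7, 4: $t7=200+4=204
after add $t0, $t0, 3: $t0=3+3=6
cmp $t0, 15  (cmp 6,15)
blt L0: taken
after add $t6, $t6, 8: $t6=3+8=11
after lw $t3, 0($t7): $t3=M[204]=-5
after or $t6, $t6, $t3: $t6=11|(-5)=-5
after lw $t3, 0($t7): $t3=M[204]=-5
after and $t6, $t6, $t3: $t6=(-5)&(-5)=-5
after add $t7, $t7, 4: $t7=204+4=208
after add $t0, $t0, 3: $t0=6+3=9
cmp $t0, 15  (cmp 9,15)
blt L0: taken
after add $t6, $t6, 8: $t6=(-5)+8=3
after lw $t3, 0($t7): $t3=M[208]=16
after or $t6, $t6, $t3: $t6=3|16=19
after lw $t3, 0($t7): $t3=M[208]=16
after and $t6, $t6, $t3: $t6=19&16=16
after add $t7, $t7, 4: $t7=208+4=212
after add $t0, $t0, 3: $t0=9+3=12
cmp $t0, 15  (cmp 12,15)
blt L0: taken
after add $t6, $t6, 8: $t6=16+8=24
after lw $t3, 0($t7): $t3=M[212]=6
after or $t6, $t6, $t3: $t6=24|6=30
after lw $t3, 0($t7): $t3=M[212]=6
after and $t6, $t6, $t3: $t6=30&6=6
after add $t7, $t7, 4: $t7=212+4=216
after add $t0, $t0, 3: $t0=12+3=15
cmp $t0, 15  (cmp 15,15)
blt L0: not taken
after xor $t3, $t3, 10: $t3=6^10=12
sw $t3, (204) → M[204]=12
halt.
Total executed instructions: 43.

43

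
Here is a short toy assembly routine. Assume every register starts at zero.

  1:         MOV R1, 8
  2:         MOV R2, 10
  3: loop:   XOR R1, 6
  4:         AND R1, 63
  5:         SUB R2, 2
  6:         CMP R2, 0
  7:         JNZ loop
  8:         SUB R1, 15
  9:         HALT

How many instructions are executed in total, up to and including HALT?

29

R1=8
R2=10
R1=8^6=14
R1=14&63=14
R2=10-2=8
CMP R2, 0  (cmp 8,0)
JNZ loop: taken
R1=14^6=8
R1=8&63=8
R2=8-2=6
CMP R2, 0  (cmp 6,0)
JNZ loop: taken
R1=8^6=14
R1=14&63=14
R2=6-2=4
CMP R2, 0  (cmp 4,0)
JNZ loop: taken
R1=14^6=8
R1=8&63=8
R2=4-2=2
CMP R2, 0  (cmp 2,0)
JNZ loop: taken
R1=8^6=14
R1=14&63=14
R2=2-2=0
CMP R2, 0  (cmp 0,0)
JNZ loop: not taken
R1=14-15=-1
halt.
Total executed instructions: 29.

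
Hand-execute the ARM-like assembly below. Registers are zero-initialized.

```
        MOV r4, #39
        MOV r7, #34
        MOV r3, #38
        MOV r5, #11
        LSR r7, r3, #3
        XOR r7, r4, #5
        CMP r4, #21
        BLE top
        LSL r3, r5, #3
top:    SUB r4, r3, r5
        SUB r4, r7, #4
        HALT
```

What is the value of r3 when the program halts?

MOV r4, #39 → r4=39
MOV r7, #34 → r7=34
MOV r3, #38 → r3=38
MOV r5, #11 → r5=11
LSR r7, r3, #3 → r7=38>>3=4
XOR r7, r4, #5 → r7=39^5=34
CMP r4, #21  (cmp 39,21)
BLE top: not taken
LSL r3, r5, #3 → r3=11<<3=88
SUB r4, r3, r5 → r4=88-11=77
SUB r4, r7, #4 → r4=34-4=30
halt.

88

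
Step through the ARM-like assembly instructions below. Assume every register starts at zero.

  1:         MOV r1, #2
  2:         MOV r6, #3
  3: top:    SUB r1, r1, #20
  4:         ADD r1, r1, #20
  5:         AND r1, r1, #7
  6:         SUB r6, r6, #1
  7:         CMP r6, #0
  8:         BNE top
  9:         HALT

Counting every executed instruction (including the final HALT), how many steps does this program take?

r1=2
r6=3
r1=2-20=-18
r1=(-18)+20=2
r1=2&7=2
r6=3-1=2
CMP r6, #0  (cmp 2,0)
BNE top: taken
r1=2-20=-18
r1=(-18)+20=2
r1=2&7=2
r6=2-1=1
CMP r6, #0  (cmp 1,0)
BNE top: taken
r1=2-20=-18
r1=(-18)+20=2
r1=2&7=2
r6=1-1=0
CMP r6, #0  (cmp 0,0)
BNE top: not taken
halt.
Total executed instructions: 21.

21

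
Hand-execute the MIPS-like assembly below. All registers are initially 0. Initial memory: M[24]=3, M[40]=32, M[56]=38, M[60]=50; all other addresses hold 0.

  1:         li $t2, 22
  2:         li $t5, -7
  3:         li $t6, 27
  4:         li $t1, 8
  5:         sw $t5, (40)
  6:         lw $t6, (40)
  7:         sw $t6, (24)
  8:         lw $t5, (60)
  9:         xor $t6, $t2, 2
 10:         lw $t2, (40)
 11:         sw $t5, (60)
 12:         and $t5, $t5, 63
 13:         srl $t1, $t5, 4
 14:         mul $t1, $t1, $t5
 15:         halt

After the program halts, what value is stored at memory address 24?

$t2=22
$t5=-7
$t6=27
$t1=8
sw $t5, (40) → M[40]=-7
$t6=M[40]=-7
sw $t6, (24) → M[24]=-7
$t5=M[60]=50
$t6=22^2=20
$t2=M[40]=-7
sw $t5, (60) → M[60]=50
$t5=50&63=50
$t1=50>>4=3
$t1=3*50=150
halt.

-7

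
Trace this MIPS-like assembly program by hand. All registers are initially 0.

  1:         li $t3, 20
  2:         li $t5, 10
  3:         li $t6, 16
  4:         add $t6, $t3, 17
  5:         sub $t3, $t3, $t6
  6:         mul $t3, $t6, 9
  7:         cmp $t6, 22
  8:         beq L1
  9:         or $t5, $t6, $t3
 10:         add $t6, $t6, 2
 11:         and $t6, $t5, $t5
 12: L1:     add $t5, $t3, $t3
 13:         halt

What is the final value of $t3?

after li $t3, 20: $t3=20
after li $t5, 10: $t5=10
after li $t6, 16: $t6=16
after add $t6, $t3, 17: $t6=20+17=37
after sub $t3, $t3, $t6: $t3=20-37=-17
after mul $t3, $t6, 9: $t3=37*9=333
cmp $t6, 22  (cmp 37,22)
beq L1: not taken
after or $t5, $t6, $t3: $t5=37|333=365
after add $t6, $t6, 2: $t6=37+2=39
after and $t6, $t5, $t5: $t6=365&365=365
after add $t5, $t3, $t3: $t5=333+333=666
halt.

333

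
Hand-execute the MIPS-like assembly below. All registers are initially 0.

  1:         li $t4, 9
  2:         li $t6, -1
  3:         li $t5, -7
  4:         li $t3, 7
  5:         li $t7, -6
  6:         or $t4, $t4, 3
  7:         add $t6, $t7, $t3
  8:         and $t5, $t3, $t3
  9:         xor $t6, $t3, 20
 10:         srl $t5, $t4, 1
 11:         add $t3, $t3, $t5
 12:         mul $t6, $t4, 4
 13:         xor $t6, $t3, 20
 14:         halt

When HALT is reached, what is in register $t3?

12

after li $t4, 9: $t4=9
after li $t6, -1: $t6=-1
after li $t5, -7: $t5=-7
after li $t3, 7: $t3=7
after li $t7, -6: $t7=-6
after or $t4, $t4, 3: $t4=9|3=11
after add $t6, $t7, $t3: $t6=(-6)+7=1
after and $t5, $t3, $t3: $t5=7&7=7
after xor $t6, $t3, 20: $t6=7^20=19
after srl $t5, $t4, 1: $t5=11>>1=5
after add $t3, $t3, $t5: $t3=7+5=12
after mul $t6, $t4, 4: $t6=11*4=44
after xor $t6, $t3, 20: $t6=12^20=24
halt.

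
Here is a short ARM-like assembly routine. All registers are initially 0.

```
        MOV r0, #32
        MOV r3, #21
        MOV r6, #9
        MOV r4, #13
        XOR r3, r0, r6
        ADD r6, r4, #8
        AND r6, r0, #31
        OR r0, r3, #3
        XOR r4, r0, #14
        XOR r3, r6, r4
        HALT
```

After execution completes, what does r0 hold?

MOV r0, #32 → r0=32
MOV r3, #21 → r3=21
MOV r6, #9 → r6=9
MOV r4, #13 → r4=13
XOR r3, r0, r6 → r3=32^9=41
ADD r6, r4, #8 → r6=13+8=21
AND r6, r0, #31 → r6=32&31=0
OR r0, r3, #3 → r0=41|3=43
XOR r4, r0, #14 → r4=43^14=37
XOR r3, r6, r4 → r3=0^37=37
halt.

43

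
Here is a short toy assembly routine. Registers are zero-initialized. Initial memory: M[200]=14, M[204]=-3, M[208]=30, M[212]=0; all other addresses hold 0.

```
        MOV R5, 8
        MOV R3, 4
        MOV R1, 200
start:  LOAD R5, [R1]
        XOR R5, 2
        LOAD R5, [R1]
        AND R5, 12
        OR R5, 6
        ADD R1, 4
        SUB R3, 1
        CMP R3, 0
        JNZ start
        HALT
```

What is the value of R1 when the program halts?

216

after MOV R5, 8: R5=8
after MOV R3, 4: R3=4
after MOV R1, 200: R1=200
after LOAD R5, [R1]: R5=M[200]=14
after XOR R5, 2: R5=14^2=12
after LOAD R5, [R1]: R5=M[200]=14
after AND R5, 12: R5=14&12=12
after OR R5, 6: R5=12|6=14
after ADD R1, 4: R1=200+4=204
after SUB R3, 1: R3=4-1=3
CMP R3, 0  (cmp 3,0)
JNZ start: taken
after LOAD R5, [R1]: R5=M[204]=-3
after XOR R5, 2: R5=(-3)^2=-1
after LOAD R5, [R1]: R5=M[204]=-3
after AND R5, 12: R5=(-3)&12=12
after OR R5, 6: R5=12|6=14
after ADD R1, 4: R1=204+4=208
after SUB R3, 1: R3=3-1=2
CMP R3, 0  (cmp 2,0)
JNZ start: taken
after LOAD R5, [R1]: R5=M[208]=30
after XOR R5, 2: R5=30^2=28
after LOAD R5, [R1]: R5=M[208]=30
after AND R5, 12: R5=30&12=12
after OR R5, 6: R5=12|6=14
after ADD R1, 4: R1=208+4=212
after SUB R3, 1: R3=2-1=1
CMP R3, 0  (cmp 1,0)
JNZ start: taken
after LOAD R5, [R1]: R5=M[212]=0
after XOR R5, 2: R5=0^2=2
after LOAD R5, [R1]: R5=M[212]=0
after AND R5, 12: R5=0&12=0
after OR R5, 6: R5=0|6=6
after ADD R1, 4: R1=212+4=216
after SUB R3, 1: R3=1-1=0
CMP R3, 0  (cmp 0,0)
JNZ start: not taken
halt.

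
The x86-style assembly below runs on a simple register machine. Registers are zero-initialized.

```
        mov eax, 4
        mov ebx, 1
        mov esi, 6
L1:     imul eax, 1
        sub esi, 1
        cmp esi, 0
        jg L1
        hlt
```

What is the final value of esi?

eax=4
ebx=1
esi=6
eax=4*1=4
esi=6-1=5
cmp esi, 0  (cmp 5,0)
jg L1: taken
eax=4*1=4
esi=5-1=4
cmp esi, 0  (cmp 4,0)
jg L1: taken
eax=4*1=4
esi=4-1=3
cmp esi, 0  (cmp 3,0)
jg L1: taken
eax=4*1=4
esi=3-1=2
cmp esi, 0  (cmp 2,0)
jg L1: taken
eax=4*1=4
esi=2-1=1
cmp esi, 0  (cmp 1,0)
jg L1: taken
eax=4*1=4
esi=1-1=0
cmp esi, 0  (cmp 0,0)
jg L1: not taken
halt.

0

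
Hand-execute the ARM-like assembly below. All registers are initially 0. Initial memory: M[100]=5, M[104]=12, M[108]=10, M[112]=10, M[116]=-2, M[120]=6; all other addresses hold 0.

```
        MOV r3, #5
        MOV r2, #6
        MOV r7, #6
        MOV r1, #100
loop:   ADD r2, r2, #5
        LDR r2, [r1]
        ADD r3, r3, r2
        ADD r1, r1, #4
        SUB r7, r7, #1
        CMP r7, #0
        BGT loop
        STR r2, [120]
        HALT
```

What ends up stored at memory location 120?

6

MOV r3, #5 → r3=5
MOV r2, #6 → r2=6
MOV r7, #6 → r7=6
MOV r1, #100 → r1=100
ADD r2, r2, #5 → r2=6+5=11
LDR r2, [r1] → r2=M[100]=5
ADD r3, r3, r2 → r3=5+5=10
ADD r1, r1, #4 → r1=100+4=104
SUB r7, r7, #1 → r7=6-1=5
CMP r7, #0  (cmp 5,0)
BGT loop: taken
ADD r2, r2, #5 → r2=5+5=10
LDR r2, [r1] → r2=M[104]=12
ADD r3, r3, r2 → r3=10+12=22
ADD r1, r1, #4 → r1=104+4=108
SUB r7, r7, #1 → r7=5-1=4
CMP r7, #0  (cmp 4,0)
BGT loop: taken
ADD r2, r2, #5 → r2=12+5=17
LDR r2, [r1] → r2=M[108]=10
ADD r3, r3, r2 → r3=22+10=32
ADD r1, r1, #4 → r1=108+4=112
SUB r7, r7, #1 → r7=4-1=3
CMP r7, #0  (cmp 3,0)
BGT loop: taken
ADD r2, r2, #5 → r2=10+5=15
LDR r2, [r1] → r2=M[112]=10
ADD r3, r3, r2 → r3=32+10=42
ADD r1, r1, #4 → r1=112+4=116
SUB r7, r7, #1 → r7=3-1=2
CMP r7, #0  (cmp 2,0)
BGT loop: taken
ADD r2, r2, #5 → r2=10+5=15
LDR r2, [r1] → r2=M[116]=-2
ADD r3, r3, r2 → r3=42+(-2)=40
ADD r1, r1, #4 → r1=116+4=120
SUB r7, r7, #1 → r7=2-1=1
CMP r7, #0  (cmp 1,0)
BGT loop: taken
ADD r2, r2, #5 → r2=(-2)+5=3
LDR r2, [r1] → r2=M[120]=6
ADD r3, r3, r2 → r3=40+6=46
ADD r1, r1, #4 → r1=120+4=124
SUB r7, r7, #1 → r7=1-1=0
CMP r7, #0  (cmp 0,0)
BGT loop: not taken
STR r2, [120] → M[120]=6
halt.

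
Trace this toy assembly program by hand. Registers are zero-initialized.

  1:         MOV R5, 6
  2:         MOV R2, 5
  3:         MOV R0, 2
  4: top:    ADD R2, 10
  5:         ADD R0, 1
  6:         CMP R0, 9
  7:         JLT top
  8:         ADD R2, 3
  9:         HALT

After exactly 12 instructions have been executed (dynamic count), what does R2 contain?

after MOV R5, 6: R5=6
after MOV R2, 5: R2=5
after MOV R0, 2: R0=2
after ADD R2, 10: R2=5+10=15
after ADD R0, 1: R0=2+1=3
CMP R0, 9  (cmp 3,9)
JLT top: taken
after ADD R2, 10: R2=15+10=25
after ADD R0, 1: R0=3+1=4
CMP R0, 9  (cmp 4,9)
JLT top: taken
after ADD R2, 10: R2=25+10=35
After step 12: R2 = 35.

35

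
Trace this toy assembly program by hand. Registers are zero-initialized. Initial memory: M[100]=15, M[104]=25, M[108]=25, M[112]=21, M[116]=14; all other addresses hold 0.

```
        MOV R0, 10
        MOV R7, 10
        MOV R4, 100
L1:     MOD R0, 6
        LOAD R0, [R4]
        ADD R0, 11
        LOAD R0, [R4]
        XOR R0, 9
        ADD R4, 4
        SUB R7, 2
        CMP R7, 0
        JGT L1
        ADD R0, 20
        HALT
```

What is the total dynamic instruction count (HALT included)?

after MOV R0, 10: R0=10
after MOV R7, 10: R7=10
after MOV R4, 100: R4=100
after MOD R0, 6: R0=10%6=4
after LOAD R0, [R4]: R0=M[100]=15
after ADD R0, 11: R0=15+11=26
after LOAD R0, [R4]: R0=M[100]=15
after XOR R0, 9: R0=15^9=6
after ADD R4, 4: R4=100+4=104
after SUB R7, 2: R7=10-2=8
CMP R7, 0  (cmp 8,0)
JGT L1: taken
after MOD R0, 6: R0=6%6=0
after LOAD R0, [R4]: R0=M[104]=25
after ADD R0, 11: R0=25+11=36
after LOAD R0, [R4]: R0=M[104]=25
after XOR R0, 9: R0=25^9=16
after ADD R4, 4: R4=104+4=108
after SUB R7, 2: R7=8-2=6
CMP R7, 0  (cmp 6,0)
JGT L1: taken
after MOD R0, 6: R0=16%6=4
after LOAD R0, [R4]: R0=M[108]=25
after ADD R0, 11: R0=25+11=36
after LOAD R0, [R4]: R0=M[108]=25
after XOR R0, 9: R0=25^9=16
after ADD R4, 4: R4=108+4=112
after SUB R7, 2: R7=6-2=4
CMP R7, 0  (cmp 4,0)
JGT L1: taken
after MOD R0, 6: R0=16%6=4
after LOAD R0, [R4]: R0=M[112]=21
after ADD R0, 11: R0=21+11=32
after LOAD R0, [R4]: R0=M[112]=21
after XOR R0, 9: R0=21^9=28
after ADD R4, 4: R4=112+4=116
after SUB R7, 2: R7=4-2=2
CMP R7, 0  (cmp 2,0)
JGT L1: taken
after MOD R0, 6: R0=28%6=4
after LOAD R0, [R4]: R0=M[116]=14
after ADD R0, 11: R0=14+11=25
after LOAD R0, [R4]: R0=M[116]=14
after XOR R0, 9: R0=14^9=7
after ADD R4, 4: R4=116+4=120
after SUB R7, 2: R7=2-2=0
CMP R7, 0  (cmp 0,0)
JGT L1: not taken
after ADD R0, 20: R0=7+20=27
halt.
Total executed instructions: 50.

50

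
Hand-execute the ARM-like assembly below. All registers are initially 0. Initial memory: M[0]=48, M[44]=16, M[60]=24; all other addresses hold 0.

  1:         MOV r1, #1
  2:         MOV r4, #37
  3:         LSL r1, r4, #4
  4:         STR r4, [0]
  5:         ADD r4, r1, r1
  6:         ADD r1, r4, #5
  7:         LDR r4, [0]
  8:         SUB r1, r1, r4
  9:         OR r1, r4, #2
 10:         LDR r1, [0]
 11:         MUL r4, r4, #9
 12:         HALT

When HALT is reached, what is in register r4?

after MOV r1, #1: r1=1
after MOV r4, #37: r4=37
after LSL r1, r4, #4: r1=37<<4=592
STR r4, [0] → M[0]=37
after ADD r4, r1, r1: r4=592+592=1184
after ADD r1, r4, #5: r1=1184+5=1189
after LDR r4, [0]: r4=M[0]=37
after SUB r1, r1, r4: r1=1189-37=1152
after OR r1, r4, #2: r1=37|2=39
after LDR r1, [0]: r1=M[0]=37
after MUL r4, r4, #9: r4=37*9=333
halt.

333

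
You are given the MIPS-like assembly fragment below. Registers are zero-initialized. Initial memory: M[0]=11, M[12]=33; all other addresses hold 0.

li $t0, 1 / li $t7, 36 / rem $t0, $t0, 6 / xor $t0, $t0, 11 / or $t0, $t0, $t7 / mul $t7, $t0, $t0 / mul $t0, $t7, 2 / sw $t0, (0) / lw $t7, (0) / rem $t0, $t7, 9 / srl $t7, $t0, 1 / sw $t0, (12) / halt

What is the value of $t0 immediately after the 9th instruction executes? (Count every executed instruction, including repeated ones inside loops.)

after li $t0, 1: $t0=1
after li $t7, 36: $t7=36
after rem $t0, $t0, 6: $t0=1%6=1
after xor $t0, $t0, 11: $t0=1^11=10
after or $t0, $t0, $t7: $t0=10|36=46
after mul $t7, $t0, $t0: $t7=46*46=2116
after mul $t0, $t7, 2: $t0=2116*2=4232
sw $t0, (0) → M[0]=4232
after lw $t7, (0): $t7=M[0]=4232
After step 9: $t0 = 4232.

4232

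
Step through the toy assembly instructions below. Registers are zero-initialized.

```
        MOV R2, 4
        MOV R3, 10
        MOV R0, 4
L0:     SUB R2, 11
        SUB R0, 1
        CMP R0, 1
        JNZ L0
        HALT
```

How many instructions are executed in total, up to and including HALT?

R2=4
R3=10
R0=4
R2=4-11=-7
R0=4-1=3
CMP R0, 1  (cmp 3,1)
JNZ L0: taken
R2=(-7)-11=-18
R0=3-1=2
CMP R0, 1  (cmp 2,1)
JNZ L0: taken
R2=(-18)-11=-29
R0=2-1=1
CMP R0, 1  (cmp 1,1)
JNZ L0: not taken
halt.
Total executed instructions: 16.

16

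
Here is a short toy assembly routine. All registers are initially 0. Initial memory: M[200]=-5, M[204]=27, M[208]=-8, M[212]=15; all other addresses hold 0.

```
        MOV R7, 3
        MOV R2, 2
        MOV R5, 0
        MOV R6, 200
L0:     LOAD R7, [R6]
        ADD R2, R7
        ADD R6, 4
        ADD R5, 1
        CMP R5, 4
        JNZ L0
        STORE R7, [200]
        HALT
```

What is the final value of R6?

R7=3
R2=2
R5=0
R6=200
R7=M[200]=-5
R2=2+(-5)=-3
R6=200+4=204
R5=0+1=1
CMP R5, 4  (cmp 1,4)
JNZ L0: taken
R7=M[204]=27
R2=(-3)+27=24
R6=204+4=208
R5=1+1=2
CMP R5, 4  (cmp 2,4)
JNZ L0: taken
R7=M[208]=-8
R2=24+(-8)=16
R6=208+4=212
R5=2+1=3
CMP R5, 4  (cmp 3,4)
JNZ L0: taken
R7=M[212]=15
R2=16+15=31
R6=212+4=216
R5=3+1=4
CMP R5, 4  (cmp 4,4)
JNZ L0: not taken
STORE R7, [200] → M[200]=15
halt.

216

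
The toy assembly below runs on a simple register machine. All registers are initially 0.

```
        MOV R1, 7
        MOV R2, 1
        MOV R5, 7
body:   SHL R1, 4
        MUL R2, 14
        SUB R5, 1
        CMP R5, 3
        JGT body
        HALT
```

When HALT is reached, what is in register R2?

38416

R1=7
R2=1
R5=7
R1=7<<4=112
R2=1*14=14
R5=7-1=6
CMP R5, 3  (cmp 6,3)
JGT body: taken
R1=112<<4=1792
R2=14*14=196
R5=6-1=5
CMP R5, 3  (cmp 5,3)
JGT body: taken
R1=1792<<4=28672
R2=196*14=2744
R5=5-1=4
CMP R5, 3  (cmp 4,3)
JGT body: taken
R1=28672<<4=458752
R2=2744*14=38416
R5=4-1=3
CMP R5, 3  (cmp 3,3)
JGT body: not taken
halt.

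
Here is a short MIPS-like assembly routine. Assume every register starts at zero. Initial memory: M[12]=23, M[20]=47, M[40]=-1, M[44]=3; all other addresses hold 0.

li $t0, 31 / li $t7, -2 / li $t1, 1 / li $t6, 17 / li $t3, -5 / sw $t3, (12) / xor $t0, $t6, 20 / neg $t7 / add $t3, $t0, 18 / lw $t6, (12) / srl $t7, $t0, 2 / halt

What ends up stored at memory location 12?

-5

after li $t0, 31: $t0=31
after li $t7, -2: $t7=-2
after li $t1, 1: $t1=1
after li $t6, 17: $t6=17
after li $t3, -5: $t3=-5
sw $t3, (12) → M[12]=-5
after xor $t0, $t6, 20: $t0=17^20=5
after neg $t7: $t7=-(-2)=2
after add $t3, $t0, 18: $t3=5+18=23
after lw $t6, (12): $t6=M[12]=-5
after srl $t7, $t0, 2: $t7=5>>2=1
halt.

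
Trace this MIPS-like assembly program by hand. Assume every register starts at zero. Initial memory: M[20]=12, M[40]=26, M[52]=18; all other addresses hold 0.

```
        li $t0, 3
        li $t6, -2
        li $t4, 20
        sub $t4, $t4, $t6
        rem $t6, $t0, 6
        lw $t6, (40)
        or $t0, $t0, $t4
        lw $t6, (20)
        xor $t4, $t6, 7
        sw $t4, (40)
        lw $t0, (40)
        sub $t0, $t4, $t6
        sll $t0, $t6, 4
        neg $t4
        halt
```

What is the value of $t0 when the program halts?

$t0=3
$t6=-2
$t4=20
$t4=20-(-2)=22
$t6=3%6=3
$t6=M[40]=26
$t0=3|22=23
$t6=M[20]=12
$t4=12^7=11
sw $t4, (40) → M[40]=11
$t0=M[40]=11
$t0=11-12=-1
$t0=12<<4=192
$t4=-(11)=-11
halt.

192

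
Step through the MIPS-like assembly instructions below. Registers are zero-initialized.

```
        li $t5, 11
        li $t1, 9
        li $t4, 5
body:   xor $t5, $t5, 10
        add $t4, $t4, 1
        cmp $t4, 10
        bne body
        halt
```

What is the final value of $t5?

1

after li $t5, 11: $t5=11
after li $t1, 9: $t1=9
after li $t4, 5: $t4=5
after xor $t5, $t5, 10: $t5=11^10=1
after add $t4, $t4, 1: $t4=5+1=6
cmp $t4, 10  (cmp 6,10)
bne body: taken
after xor $t5, $t5, 10: $t5=1^10=11
after add $t4, $t4, 1: $t4=6+1=7
cmp $t4, 10  (cmp 7,10)
bne body: taken
after xor $t5, $t5, 10: $t5=11^10=1
after add $t4, $t4, 1: $t4=7+1=8
cmp $t4, 10  (cmp 8,10)
bne body: taken
after xor $t5, $t5, 10: $t5=1^10=11
after add $t4, $t4, 1: $t4=8+1=9
cmp $t4, 10  (cmp 9,10)
bne body: taken
after xor $t5, $t5, 10: $t5=11^10=1
after add $t4, $t4, 1: $t4=9+1=10
cmp $t4, 10  (cmp 10,10)
bne body: not taken
halt.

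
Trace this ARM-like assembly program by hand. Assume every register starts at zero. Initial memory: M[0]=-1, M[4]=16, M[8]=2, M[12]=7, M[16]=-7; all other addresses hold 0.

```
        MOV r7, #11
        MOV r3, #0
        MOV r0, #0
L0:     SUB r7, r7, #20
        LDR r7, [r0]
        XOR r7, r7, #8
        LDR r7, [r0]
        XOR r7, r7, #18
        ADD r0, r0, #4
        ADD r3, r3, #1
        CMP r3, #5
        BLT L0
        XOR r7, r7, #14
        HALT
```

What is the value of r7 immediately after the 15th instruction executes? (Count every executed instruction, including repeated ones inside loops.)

after MOV r7, #11: r7=11
after MOV r3, #0: r3=0
after MOV r0, #0: r0=0
after SUB r7, r7, #20: r7=11-20=-9
after LDR r7, [r0]: r7=M[0]=-1
after XOR r7, r7, #8: r7=(-1)^8=-9
after LDR r7, [r0]: r7=M[0]=-1
after XOR r7, r7, #18: r7=(-1)^18=-19
after ADD r0, r0, #4: r0=0+4=4
after ADD r3, r3, #1: r3=0+1=1
CMP r3, #5  (cmp 1,5)
BLT L0: taken
after SUB r7, r7, #20: r7=(-19)-20=-39
after LDR r7, [r0]: r7=M[4]=16
after XOR r7, r7, #8: r7=16^8=24
After step 15: r7 = 24.

24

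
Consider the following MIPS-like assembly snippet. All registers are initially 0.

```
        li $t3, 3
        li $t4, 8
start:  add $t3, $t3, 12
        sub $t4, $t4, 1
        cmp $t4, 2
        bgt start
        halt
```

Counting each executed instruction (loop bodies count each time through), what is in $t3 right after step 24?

li $t3, 3 → $t3=3
li $t4, 8 → $t4=8
add $t3, $t3, 12 → $t3=3+12=15
sub $t4, $t4, 1 → $t4=8-1=7
cmp $t4, 2  (cmp 7,2)
bgt start: taken
add $t3, $t3, 12 → $t3=15+12=27
sub $t4, $t4, 1 → $t4=7-1=6
cmp $t4, 2  (cmp 6,2)
bgt start: taken
add $t3, $t3, 12 → $t3=27+12=39
sub $t4, $t4, 1 → $t4=6-1=5
cmp $t4, 2  (cmp 5,2)
bgt start: taken
add $t3, $t3, 12 → $t3=39+12=51
sub $t4, $t4, 1 → $t4=5-1=4
cmp $t4, 2  (cmp 4,2)
bgt start: taken
add $t3, $t3, 12 → $t3=51+12=63
sub $t4, $t4, 1 → $t4=4-1=3
cmp $t4, 2  (cmp 3,2)
bgt start: taken
add $t3, $t3, 12 → $t3=63+12=75
sub $t4, $t4, 1 → $t4=3-1=2
After step 24: $t3 = 75.

75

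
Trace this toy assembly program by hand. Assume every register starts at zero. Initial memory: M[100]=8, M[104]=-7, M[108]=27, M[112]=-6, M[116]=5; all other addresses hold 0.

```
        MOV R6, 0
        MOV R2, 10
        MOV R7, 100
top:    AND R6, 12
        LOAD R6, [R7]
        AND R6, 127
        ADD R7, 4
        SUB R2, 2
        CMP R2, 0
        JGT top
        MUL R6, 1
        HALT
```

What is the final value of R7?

120

after MOV R6, 0: R6=0
after MOV R2, 10: R2=10
after MOV R7, 100: R7=100
after AND R6, 12: R6=0&12=0
after LOAD R6, [R7]: R6=M[100]=8
after AND R6, 127: R6=8&127=8
after ADD R7, 4: R7=100+4=104
after SUB R2, 2: R2=10-2=8
CMP R2, 0  (cmp 8,0)
JGT top: taken
after AND R6, 12: R6=8&12=8
after LOAD R6, [R7]: R6=M[104]=-7
after AND R6, 127: R6=(-7)&127=121
after ADD R7, 4: R7=104+4=108
after SUB R2, 2: R2=8-2=6
CMP R2, 0  (cmp 6,0)
JGT top: taken
after AND R6, 12: R6=121&12=8
after LOAD R6, [R7]: R6=M[108]=27
after AND R6, 127: R6=27&127=27
after ADD R7, 4: R7=108+4=112
after SUB R2, 2: R2=6-2=4
CMP R2, 0  (cmp 4,0)
JGT top: taken
after AND R6, 12: R6=27&12=8
after LOAD R6, [R7]: R6=M[112]=-6
after AND R6, 127: R6=(-6)&127=122
after ADD R7, 4: R7=112+4=116
after SUB R2, 2: R2=4-2=2
CMP R2, 0  (cmp 2,0)
JGT top: taken
after AND R6, 12: R6=122&12=8
after LOAD R6, [R7]: R6=M[116]=5
after AND R6, 127: R6=5&127=5
after ADD R7, 4: R7=116+4=120
after SUB R2, 2: R2=2-2=0
CMP R2, 0  (cmp 0,0)
JGT top: not taken
after MUL R6, 1: R6=5*1=5
halt.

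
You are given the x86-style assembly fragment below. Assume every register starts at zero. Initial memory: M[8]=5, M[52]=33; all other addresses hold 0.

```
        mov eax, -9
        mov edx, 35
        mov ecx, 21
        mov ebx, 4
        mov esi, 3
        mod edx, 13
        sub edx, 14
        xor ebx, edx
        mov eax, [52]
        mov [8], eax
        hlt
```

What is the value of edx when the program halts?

-5

mov eax, -9 → eax=-9
mov edx, 35 → edx=35
mov ecx, 21 → ecx=21
mov ebx, 4 → ebx=4
mov esi, 3 → esi=3
mod edx, 13 → edx=35%13=9
sub edx, 14 → edx=9-14=-5
xor ebx, edx → ebx=4^(-5)=-1
mov eax, [52] → eax=M[52]=33
mov [8], eax → M[8]=33
halt.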